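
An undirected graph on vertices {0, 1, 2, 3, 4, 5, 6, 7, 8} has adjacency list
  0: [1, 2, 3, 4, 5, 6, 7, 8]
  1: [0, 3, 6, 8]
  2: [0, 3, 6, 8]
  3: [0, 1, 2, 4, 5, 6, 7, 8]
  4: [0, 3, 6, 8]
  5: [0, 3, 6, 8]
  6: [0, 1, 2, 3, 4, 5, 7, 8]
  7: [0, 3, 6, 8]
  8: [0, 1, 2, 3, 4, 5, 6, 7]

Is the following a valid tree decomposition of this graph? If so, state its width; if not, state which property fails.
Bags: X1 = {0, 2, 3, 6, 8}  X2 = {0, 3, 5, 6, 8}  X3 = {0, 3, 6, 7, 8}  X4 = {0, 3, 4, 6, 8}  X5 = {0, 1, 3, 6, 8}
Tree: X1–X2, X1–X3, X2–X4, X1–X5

Every vertex of G appears in some bag (union = {0, 1, 2, 3, 4, 5, 6, 7, 8}); every edge is covered by a bag; and for each vertex v the set of bags containing v is connected in the bag tree. The decomposition is therefore valid. The largest bag has 5 vertices, so the width is 4.

Yes; width 4.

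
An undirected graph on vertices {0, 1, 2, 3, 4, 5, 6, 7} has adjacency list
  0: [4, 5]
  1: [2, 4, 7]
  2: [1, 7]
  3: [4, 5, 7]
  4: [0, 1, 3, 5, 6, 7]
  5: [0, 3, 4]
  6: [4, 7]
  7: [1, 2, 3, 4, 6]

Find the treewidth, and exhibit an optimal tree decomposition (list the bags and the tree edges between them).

Treewidth 2.
One such decomposition:
Bags: B1 = {3, 4, 7}  B2 = {1, 4, 7}  B3 = {3, 4, 5}  B4 = {1, 2, 7}  B5 = {0, 4, 5}  B6 = {4, 6, 7}
Tree: B1–B2, B1–B3, B2–B4, B3–B5, B1–B6

Each bag holds 3 vertices, so the decomposition has width 2, which upper-bounds the treewidth. On the other hand G contains the 3-clique {1, 2, 7}. A clique must lie in a single bag of any decomposition, so no decomposition can have width below 2. Hence tw(G) = 2 exactly.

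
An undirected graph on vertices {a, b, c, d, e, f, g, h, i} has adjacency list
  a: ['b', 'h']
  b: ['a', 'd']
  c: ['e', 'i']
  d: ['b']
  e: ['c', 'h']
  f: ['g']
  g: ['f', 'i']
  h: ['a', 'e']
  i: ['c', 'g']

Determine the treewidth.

1

A width-1 tree decomposition is:
Bags: B1 = {f, g}  B2 = {g, i}  B3 = {c, i}  B4 = {c, e}  B5 = {e, h}  B6 = {a, h}  B7 = {a, b}  B8 = {b, d}
Tree: B1–B2, B2–B3, B3–B4, B4–B5, B5–B6, B6–B7, B7–B8
The largest bag has 2 vertices, giving width 1; this decomposition certifies tw(G) ≤ 1. G has an edge, so its treewidth is at least 1. The upper and lower bounds meet at 1, so that is the treewidth.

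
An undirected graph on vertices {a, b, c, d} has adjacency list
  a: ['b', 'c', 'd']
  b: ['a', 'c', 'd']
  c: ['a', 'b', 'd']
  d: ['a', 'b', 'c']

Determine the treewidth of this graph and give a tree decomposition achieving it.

Treewidth 3.
One optimal decomposition is:
Bags: B1 = {a, b, c, d}
Tree: (single bag)

With just one bag of size 4, the width is 4 − 1 = 3, so tw(G) ≤ 3. Conversely, {a, b, c, d} is a clique of size 4, and the vertices of any clique must share a bag in every tree decomposition; so some bag has ≥ 4 vertices and tw(G) ≥ 3. Therefore the treewidth is 3.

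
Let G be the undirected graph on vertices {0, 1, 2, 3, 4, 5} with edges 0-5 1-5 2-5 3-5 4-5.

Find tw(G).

A width-1 tree decomposition is:
Bags: B1 = {1, 5}  B2 = {3, 5}  B3 = {4, 5}  B4 = {0, 5}  B5 = {2, 5}
Tree: B1–B2, B1–B3, B1–B4, B3–B5
The largest bag has 2 vertices, giving width 1; this decomposition certifies tw(G) ≤ 1. G has an edge, so its treewidth is at least 1. Therefore the treewidth is 1.

1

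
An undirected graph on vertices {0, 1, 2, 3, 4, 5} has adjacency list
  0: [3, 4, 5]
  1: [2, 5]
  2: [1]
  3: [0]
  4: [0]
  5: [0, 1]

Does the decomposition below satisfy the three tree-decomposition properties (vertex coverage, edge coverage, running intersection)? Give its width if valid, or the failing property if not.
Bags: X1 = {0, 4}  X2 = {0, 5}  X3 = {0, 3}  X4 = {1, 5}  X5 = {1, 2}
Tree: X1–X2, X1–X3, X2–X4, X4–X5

Yes; width 1.

Every vertex of G appears in some bag (union = {0, 1, 2, 3, 4, 5}); every edge is covered by a bag; and for each vertex v the set of bags containing v is connected in the bag tree. The decomposition is therefore valid. The largest bag has 2 vertices, so the width is 1.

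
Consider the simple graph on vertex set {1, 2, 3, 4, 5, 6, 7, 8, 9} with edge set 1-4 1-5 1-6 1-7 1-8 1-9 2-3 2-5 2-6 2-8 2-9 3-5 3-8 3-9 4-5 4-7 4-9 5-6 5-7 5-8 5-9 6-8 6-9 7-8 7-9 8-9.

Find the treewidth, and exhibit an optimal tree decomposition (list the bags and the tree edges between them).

Treewidth 4.
Bags: B1 = {2, 3, 5, 8, 9}  B2 = {2, 5, 6, 8, 9}  B3 = {1, 5, 6, 8, 9}  B4 = {1, 5, 7, 8, 9}  B5 = {1, 4, 5, 7, 9}
Tree: B1–B2, B2–B3, B3–B4, B4–B5

Each bag holds 5 vertices, so the decomposition has width 4, which upper-bounds the treewidth. For the lower bound, the 5 vertices {1, 5, 6, 8, 9} are pairwise adjacent, and any tree decomposition puts a clique entirely inside one bag — forcing width ≥ 4. Combining the bounds, tw(G) = 4.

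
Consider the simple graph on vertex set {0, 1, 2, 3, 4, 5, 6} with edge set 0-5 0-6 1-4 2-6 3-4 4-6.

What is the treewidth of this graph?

1

A width-1 tree decomposition is:
Bags: B1 = {4, 6}  B2 = {2, 6}  B3 = {1, 4}  B4 = {0, 6}  B5 = {0, 5}  B6 = {3, 4}
Tree: B1–B2, B1–B3, B1–B4, B4–B5, B3–B6
The largest bag has 2 vertices, giving width 1; this decomposition certifies tw(G) ≤ 1. Any graph with an edge has treewidth ≥ 1, and G has the edge 4–6. Therefore the treewidth is 1.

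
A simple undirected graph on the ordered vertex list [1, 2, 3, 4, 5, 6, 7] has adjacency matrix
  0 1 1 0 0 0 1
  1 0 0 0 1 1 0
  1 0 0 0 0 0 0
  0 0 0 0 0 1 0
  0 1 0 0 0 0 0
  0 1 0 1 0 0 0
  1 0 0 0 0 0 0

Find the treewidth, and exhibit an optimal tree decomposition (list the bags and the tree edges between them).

Treewidth 1.
One such decomposition:
Bags: B1 = {1, 2}  B2 = {1, 3}  B3 = {2, 5}  B4 = {2, 6}  B5 = {1, 7}  B6 = {4, 6}
Tree: B1–B2, B1–B3, B1–B4, B1–B5, B4–B6

Every bag has size at most 2, so the width is 2 − 1 = 1 and tw(G) ≤ 1. Any graph with an edge has treewidth ≥ 1, and G has the edge 1–2. The upper and lower bounds meet at 1, so that is the treewidth.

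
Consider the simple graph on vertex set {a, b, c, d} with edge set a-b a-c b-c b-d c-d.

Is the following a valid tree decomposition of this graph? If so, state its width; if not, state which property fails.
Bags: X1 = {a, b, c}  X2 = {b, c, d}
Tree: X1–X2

Every vertex of G appears in some bag (union = {a, b, c, d}); every edge is covered by a bag; and for each vertex v the set of bags containing v is connected in the bag tree. The decomposition is therefore valid. The largest bag has 3 vertices, so the width is 2.

Yes; width 2.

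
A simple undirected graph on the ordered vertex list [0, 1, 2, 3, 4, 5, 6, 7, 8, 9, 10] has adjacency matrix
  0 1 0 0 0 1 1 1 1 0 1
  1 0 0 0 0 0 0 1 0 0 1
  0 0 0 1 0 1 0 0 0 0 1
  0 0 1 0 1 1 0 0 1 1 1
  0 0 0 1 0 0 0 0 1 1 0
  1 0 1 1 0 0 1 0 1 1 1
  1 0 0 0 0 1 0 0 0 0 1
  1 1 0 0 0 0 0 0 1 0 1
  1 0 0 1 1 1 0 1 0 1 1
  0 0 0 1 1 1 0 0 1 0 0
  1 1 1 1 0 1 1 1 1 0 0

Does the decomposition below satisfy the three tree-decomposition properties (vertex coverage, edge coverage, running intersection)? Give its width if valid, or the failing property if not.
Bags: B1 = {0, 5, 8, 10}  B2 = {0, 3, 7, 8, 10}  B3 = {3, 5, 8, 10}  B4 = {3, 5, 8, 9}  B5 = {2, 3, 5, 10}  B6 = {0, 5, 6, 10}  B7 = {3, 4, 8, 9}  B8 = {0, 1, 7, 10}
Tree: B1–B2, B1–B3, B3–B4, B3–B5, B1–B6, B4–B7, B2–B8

A tree decomposition must satisfy three properties: every vertex lies in some bag; for every edge, both endpoints lie together in some bag; and for every vertex, the bags containing it form a connected subtree. Here bags containing vertex 3 are not connected in the tree, so the decomposition is invalid.

No — bags containing vertex 3 are not connected in the tree.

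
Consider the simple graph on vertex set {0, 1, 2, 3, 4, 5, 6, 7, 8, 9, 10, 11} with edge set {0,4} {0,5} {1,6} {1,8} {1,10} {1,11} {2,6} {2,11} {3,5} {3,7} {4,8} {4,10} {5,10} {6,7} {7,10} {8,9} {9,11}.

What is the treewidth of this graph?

A width-3 tree decomposition is:
Bags: B1 = {0, 3, 4, 5}  B2 = {3, 4, 5, 10}  B3 = {3, 4, 7, 10}  B4 = {4, 7, 8, 10}  B5 = {1, 7, 8, 10}  B6 = {1, 6, 7, 8}  B7 = {1, 6, 8, 9}  B8 = {1, 6, 9, 11}  B9 = {2, 6, 9, 11}
Tree: B1–B2, B2–B3, B3–B4, B4–B5, B5–B6, B6–B7, B7–B8, B8–B9
The largest bag has 4 vertices, giving width 3; this decomposition certifies tw(G) ≤ 3. For the lower bound: the 4 vertex sets {0,3,5}, {4}, {10}, {1,6,7,8} are disjoint, each induces a connected subgraph, and every pair is joined by at least one edge of G. Contracting each set to a single vertex therefore yields K_{4} as a minor, and since treewidth is minor-monotone, tw(G) ≥ tw(K_{4}) = 3. The upper and lower bounds meet at 3, so that is the treewidth.

3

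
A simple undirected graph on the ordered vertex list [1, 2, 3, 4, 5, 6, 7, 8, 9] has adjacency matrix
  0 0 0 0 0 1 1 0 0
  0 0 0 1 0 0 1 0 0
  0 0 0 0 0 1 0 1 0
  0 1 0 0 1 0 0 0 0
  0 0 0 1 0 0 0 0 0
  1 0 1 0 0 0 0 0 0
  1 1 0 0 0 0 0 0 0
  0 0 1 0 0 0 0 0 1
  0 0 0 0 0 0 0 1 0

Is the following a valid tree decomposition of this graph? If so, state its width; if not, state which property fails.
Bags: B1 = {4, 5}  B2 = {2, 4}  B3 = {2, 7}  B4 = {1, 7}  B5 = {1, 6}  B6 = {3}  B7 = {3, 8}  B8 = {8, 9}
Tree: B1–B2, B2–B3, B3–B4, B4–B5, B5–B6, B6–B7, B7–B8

No — edge (6,3) lies in no bag.

A tree decomposition must satisfy three properties: every vertex lies in some bag; for every edge, both endpoints lie together in some bag; and for every vertex, the bags containing it form a connected subtree. Here edge (6,3) lies in no bag, so the decomposition is invalid.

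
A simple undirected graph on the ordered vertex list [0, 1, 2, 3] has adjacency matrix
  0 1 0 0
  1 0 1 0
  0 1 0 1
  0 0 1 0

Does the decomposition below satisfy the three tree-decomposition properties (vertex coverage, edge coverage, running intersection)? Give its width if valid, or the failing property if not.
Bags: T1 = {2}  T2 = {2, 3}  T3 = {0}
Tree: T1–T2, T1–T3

A tree decomposition must satisfy three properties: every vertex lies in some bag; for every edge, both endpoints lie together in some bag; and for every vertex, the bags containing it form a connected subtree. Here vertex 1 appears in no bag, so the decomposition is invalid.

No — vertex 1 appears in no bag.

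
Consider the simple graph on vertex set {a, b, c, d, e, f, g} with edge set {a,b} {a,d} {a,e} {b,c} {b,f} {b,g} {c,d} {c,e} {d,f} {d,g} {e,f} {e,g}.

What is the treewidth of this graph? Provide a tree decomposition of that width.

Every bag has size at most 4, so the width is 4 − 1 = 3 and tw(G) ≤ 3. For the lower bound: the 4 vertex sets {d,f}, {c,e}, {b}, {a} are disjoint, each induces a connected subgraph, and every pair is joined by at least one edge of G. Contracting each set to a single vertex therefore yields K_{4} as a minor, and since treewidth is minor-monotone, tw(G) ≥ tw(K_{4}) = 3. Therefore the treewidth is 3.

Treewidth 3.
Bags: B1 = {b, d, e, f}  B2 = {b, c, d, e}  B3 = {a, b, d, e}  B4 = {b, d, e, g}
Tree: B1–B2, B2–B3, B3–B4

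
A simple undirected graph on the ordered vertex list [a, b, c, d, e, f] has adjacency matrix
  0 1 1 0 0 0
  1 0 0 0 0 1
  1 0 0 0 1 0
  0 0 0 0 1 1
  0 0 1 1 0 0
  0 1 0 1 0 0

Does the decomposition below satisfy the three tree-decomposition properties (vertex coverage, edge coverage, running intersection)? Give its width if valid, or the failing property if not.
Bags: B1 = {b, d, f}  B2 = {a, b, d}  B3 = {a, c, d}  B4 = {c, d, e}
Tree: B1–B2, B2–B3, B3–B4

Checking the three conditions: (i) the bags cover all of {a, b, c, d, e, f}; (ii) for each edge, some bag contains both endpoints; (iii) the bags containing any fixed vertex form a subtree. All hold, so the decomposition is valid with width 3 − 1 = 2.

Yes; width 2.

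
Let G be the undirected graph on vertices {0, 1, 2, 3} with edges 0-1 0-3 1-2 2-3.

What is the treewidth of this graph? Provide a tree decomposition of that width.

Treewidth 2.
Bags: B1 = {0, 1, 2}  B2 = {0, 2, 3}
Tree: B1–B2

The largest bag has 3 vertices, giving width 2; this decomposition certifies tw(G) ≤ 2. For the lower bound, G contains the cycle 0–1–2–3–0, so G is not a forest; only forests have treewidth ≤ 1, hence tw(G) ≥ 2. Hence tw(G) = 2 exactly.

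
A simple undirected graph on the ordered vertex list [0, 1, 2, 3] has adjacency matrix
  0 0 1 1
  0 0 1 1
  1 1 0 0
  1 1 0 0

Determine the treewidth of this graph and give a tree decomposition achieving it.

Each bag holds 3 vertices, so the decomposition has width 2, which upper-bounds the treewidth. The edges 1–3–0–2–1 form a cycle, so G is not a tree and its treewidth is at least 2. The upper and lower bounds meet at 2, so that is the treewidth.

Treewidth 2.
One optimal decomposition is:
Bags: B1 = {0, 1, 3}  B2 = {0, 1, 2}
Tree: B1–B2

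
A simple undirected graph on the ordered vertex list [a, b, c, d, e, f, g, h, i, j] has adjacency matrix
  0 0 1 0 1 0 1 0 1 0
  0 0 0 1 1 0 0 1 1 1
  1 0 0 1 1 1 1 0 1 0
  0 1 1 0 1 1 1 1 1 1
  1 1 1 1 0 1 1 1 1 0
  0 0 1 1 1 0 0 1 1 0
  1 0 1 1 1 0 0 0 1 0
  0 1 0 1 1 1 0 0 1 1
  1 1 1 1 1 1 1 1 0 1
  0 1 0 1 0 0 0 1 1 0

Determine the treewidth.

4

A width-4 tree decomposition is:
Bags: B1 = {c, d, e, g, i}  B2 = {c, d, e, f, i}  B3 = {d, e, f, h, i}  B4 = {b, d, e, h, i}  B5 = {a, c, e, g, i}  B6 = {b, d, h, i, j}
Tree: B1–B2, B2–B3, B3–B4, B1–B5, B4–B6
Each bag holds 5 vertices, so the decomposition has width 4, which upper-bounds the treewidth. On the other hand G contains the 5-clique {b, d, h, i, j}. A clique must lie in a single bag of any decomposition, so no decomposition can have width below 4. Hence tw(G) = 4 exactly.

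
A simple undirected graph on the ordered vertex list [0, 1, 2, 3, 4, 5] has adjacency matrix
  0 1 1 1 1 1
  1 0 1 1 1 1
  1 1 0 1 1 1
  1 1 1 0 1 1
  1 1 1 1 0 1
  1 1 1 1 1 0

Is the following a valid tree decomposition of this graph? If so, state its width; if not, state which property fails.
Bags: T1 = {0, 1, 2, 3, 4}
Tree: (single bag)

A tree decomposition must satisfy three properties: every vertex lies in some bag; for every edge, both endpoints lie together in some bag; and for every vertex, the bags containing it form a connected subtree. Here vertex 5 appears in no bag, so the decomposition is invalid.

No — vertex 5 appears in no bag.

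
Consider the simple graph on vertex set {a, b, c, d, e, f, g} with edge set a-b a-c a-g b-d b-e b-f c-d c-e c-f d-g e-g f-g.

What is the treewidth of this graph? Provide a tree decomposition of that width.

Each bag holds 4 vertices, so the decomposition has width 3, which upper-bounds the treewidth. For the lower bound: the 4 vertex sets {c,f}, {d,g}, {b}, {a} are disjoint, each induces a connected subgraph, and every pair is joined by at least one edge of G. Contracting each set to a single vertex therefore yields K_{4} as a minor, and since treewidth is minor-monotone, tw(G) ≥ tw(K_{4}) = 3. The upper and lower bounds meet at 3, so that is the treewidth.

Treewidth 3.
One optimal decomposition is:
Bags: B1 = {b, c, f, g}  B2 = {b, c, d, g}  B3 = {a, b, c, g}  B4 = {b, c, e, g}
Tree: B1–B2, B2–B3, B3–B4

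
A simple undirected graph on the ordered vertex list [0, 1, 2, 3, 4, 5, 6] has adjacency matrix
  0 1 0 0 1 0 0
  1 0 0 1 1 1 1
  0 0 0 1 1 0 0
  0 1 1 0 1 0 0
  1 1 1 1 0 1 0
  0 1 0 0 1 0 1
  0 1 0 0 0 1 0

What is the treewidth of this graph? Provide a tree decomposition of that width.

Treewidth 2.
Bags: B1 = {1, 3, 4}  B2 = {2, 3, 4}  B3 = {1, 4, 5}  B4 = {0, 1, 4}  B5 = {1, 5, 6}
Tree: B1–B2, B1–B3, B3–B4, B3–B5

Every bag has size at most 3, so the width is 3 − 1 = 2 and tw(G) ≤ 2. For the lower bound, the 3 vertices {0, 1, 4} are pairwise adjacent, and any tree decomposition puts a clique entirely inside one bag — forcing width ≥ 2. Therefore the treewidth is 2.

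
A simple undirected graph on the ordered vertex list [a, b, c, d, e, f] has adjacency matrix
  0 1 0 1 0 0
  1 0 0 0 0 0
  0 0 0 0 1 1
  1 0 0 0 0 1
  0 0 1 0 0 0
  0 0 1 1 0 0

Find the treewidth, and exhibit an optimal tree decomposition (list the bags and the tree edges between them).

Treewidth 1.
Bags: B1 = {a, b}  B2 = {a, d}  B3 = {d, f}  B4 = {c, f}  B5 = {c, e}
Tree: B1–B2, B2–B3, B3–B4, B4–B5

The largest bag has 2 vertices, giving width 1; this decomposition certifies tw(G) ≤ 1. G has an edge, so its treewidth is at least 1. The upper and lower bounds meet at 1, so that is the treewidth.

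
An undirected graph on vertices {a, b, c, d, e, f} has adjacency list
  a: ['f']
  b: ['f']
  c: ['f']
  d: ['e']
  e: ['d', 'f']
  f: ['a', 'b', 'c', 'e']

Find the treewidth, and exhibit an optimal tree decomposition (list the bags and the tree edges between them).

Every bag has size at most 2, so the width is 2 − 1 = 1 and tw(G) ≤ 1. Since G has at least one edge (e.g. c–f), it is not an edgeless graph, so tw(G) ≥ 1. Hence tw(G) = 1 exactly.

Treewidth 1.
One optimal decomposition is:
Bags: B1 = {c, f}  B2 = {e, f}  B3 = {a, f}  B4 = {b, f}  B5 = {d, e}
Tree: B1–B2, B2–B3, B3–B4, B2–B5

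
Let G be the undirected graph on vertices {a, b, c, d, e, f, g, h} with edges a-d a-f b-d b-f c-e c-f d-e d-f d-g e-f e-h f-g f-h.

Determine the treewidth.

A width-2 tree decomposition is:
Bags: B1 = {a, d, f}  B2 = {b, d, f}  B3 = {d, f, g}  B4 = {d, e, f}  B5 = {c, e, f}  B6 = {e, f, h}
Tree: B1–B2, B1–B3, B2–B4, B4–B5, B4–B6
The largest bag has 3 vertices, giving width 2; this decomposition certifies tw(G) ≤ 2. Conversely, {d, f, g} is a clique of size 3, and the vertices of any clique must share a bag in every tree decomposition; so some bag has ≥ 3 vertices and tw(G) ≥ 2. Combining the bounds, tw(G) = 2.

2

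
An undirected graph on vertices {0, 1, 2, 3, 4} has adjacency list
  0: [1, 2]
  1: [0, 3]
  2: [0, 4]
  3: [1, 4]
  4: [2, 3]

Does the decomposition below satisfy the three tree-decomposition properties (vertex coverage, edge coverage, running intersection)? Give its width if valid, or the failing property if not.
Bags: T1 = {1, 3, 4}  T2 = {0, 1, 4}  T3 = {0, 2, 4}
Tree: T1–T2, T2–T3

Yes; width 2.

Checking the three conditions: (i) the bags cover all of {0, 1, 2, 3, 4}; (ii) for each edge, some bag contains both endpoints; (iii) the bags containing any fixed vertex form a subtree. All hold, so the decomposition is valid with width 3 − 1 = 2.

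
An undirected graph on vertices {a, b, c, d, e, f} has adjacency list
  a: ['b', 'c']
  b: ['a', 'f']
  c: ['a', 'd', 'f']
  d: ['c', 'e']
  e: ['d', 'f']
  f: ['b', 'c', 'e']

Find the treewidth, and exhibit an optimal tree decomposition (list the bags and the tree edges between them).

Treewidth 2.
One optimal decomposition is:
Bags: B1 = {a, b, c}  B2 = {b, c, f}  B3 = {c, d, f}  B4 = {d, e, f}
Tree: B1–B2, B2–B3, B3–B4

Every bag has size at most 3, so the width is 3 − 1 = 2 and tw(G) ≤ 2. For the lower bound, G contains the cycle a–b–f–c–a, so G is not a forest; only forests have treewidth ≤ 1, hence tw(G) ≥ 2. Hence tw(G) = 2 exactly.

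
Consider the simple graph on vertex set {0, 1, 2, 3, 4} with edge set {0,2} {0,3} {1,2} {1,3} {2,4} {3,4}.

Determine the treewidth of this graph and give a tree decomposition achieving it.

The largest bag has 3 vertices, giving width 2; this decomposition certifies tw(G) ≤ 2. The edges 3–0–2–4–3 form a cycle, so G is not a tree and its treewidth is at least 2. Combining the bounds, tw(G) = 2.

Treewidth 2.
Bags: B1 = {0, 2, 3}  B2 = {2, 3, 4}  B3 = {1, 2, 3}
Tree: B1–B2, B2–B3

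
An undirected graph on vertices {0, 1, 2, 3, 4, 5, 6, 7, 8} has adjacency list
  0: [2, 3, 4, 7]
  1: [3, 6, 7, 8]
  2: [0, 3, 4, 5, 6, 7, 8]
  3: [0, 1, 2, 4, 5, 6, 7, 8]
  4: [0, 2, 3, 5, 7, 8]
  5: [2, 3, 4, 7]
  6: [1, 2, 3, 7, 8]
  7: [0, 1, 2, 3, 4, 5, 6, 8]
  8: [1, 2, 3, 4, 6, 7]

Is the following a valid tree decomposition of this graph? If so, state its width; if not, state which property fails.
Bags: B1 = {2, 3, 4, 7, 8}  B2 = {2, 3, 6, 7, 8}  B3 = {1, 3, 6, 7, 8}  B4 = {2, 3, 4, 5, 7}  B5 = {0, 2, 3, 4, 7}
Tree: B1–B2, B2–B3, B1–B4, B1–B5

Yes; width 4.

Checking the three conditions: (i) the bags cover all of {0, 1, 2, 3, 4, 5, 6, 7, 8}; (ii) for each edge, some bag contains both endpoints; (iii) the bags containing any fixed vertex form a subtree. All hold, so the decomposition is valid with width 5 − 1 = 4.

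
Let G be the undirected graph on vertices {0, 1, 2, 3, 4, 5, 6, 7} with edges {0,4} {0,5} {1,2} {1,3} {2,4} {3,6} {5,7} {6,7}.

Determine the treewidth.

A width-2 tree decomposition is:
Bags: B1 = {1, 2, 3}  B2 = {2, 3, 6}  B3 = {2, 6, 7}  B4 = {2, 5, 7}  B5 = {0, 2, 5}  B6 = {0, 2, 4}
Tree: B1–B2, B2–B3, B3–B4, B4–B5, B5–B6
The largest bag has 3 vertices, giving width 2; this decomposition certifies tw(G) ≤ 2. For the lower bound, G contains the cycle 2–1–3–6–7–5–0–4–2, so G is not a forest; only forests have treewidth ≤ 1, hence tw(G) ≥ 2. The upper and lower bounds meet at 2, so that is the treewidth.

2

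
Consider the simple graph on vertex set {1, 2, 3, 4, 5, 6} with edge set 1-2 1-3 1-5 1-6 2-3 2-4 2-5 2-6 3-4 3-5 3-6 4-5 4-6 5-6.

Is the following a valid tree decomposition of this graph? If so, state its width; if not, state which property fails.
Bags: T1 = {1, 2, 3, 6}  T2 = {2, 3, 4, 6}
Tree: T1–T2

No — vertex 5 appears in no bag.

A tree decomposition must satisfy three properties: every vertex lies in some bag; for every edge, both endpoints lie together in some bag; and for every vertex, the bags containing it form a connected subtree. Here vertex 5 appears in no bag, so the decomposition is invalid.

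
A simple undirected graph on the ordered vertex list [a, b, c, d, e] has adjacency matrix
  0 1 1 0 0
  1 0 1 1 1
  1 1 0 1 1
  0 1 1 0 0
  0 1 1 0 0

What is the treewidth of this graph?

A width-2 tree decomposition is:
Bags: B1 = {a, b, c}  B2 = {b, c, e}  B3 = {b, c, d}
Tree: B1–B2, B1–B3
Each bag holds 3 vertices, so the decomposition has width 2, which upper-bounds the treewidth. On the other hand G contains the 3-clique {b, c, d}. A clique must lie in a single bag of any decomposition, so no decomposition can have width below 2. The upper and lower bounds meet at 2, so that is the treewidth.

2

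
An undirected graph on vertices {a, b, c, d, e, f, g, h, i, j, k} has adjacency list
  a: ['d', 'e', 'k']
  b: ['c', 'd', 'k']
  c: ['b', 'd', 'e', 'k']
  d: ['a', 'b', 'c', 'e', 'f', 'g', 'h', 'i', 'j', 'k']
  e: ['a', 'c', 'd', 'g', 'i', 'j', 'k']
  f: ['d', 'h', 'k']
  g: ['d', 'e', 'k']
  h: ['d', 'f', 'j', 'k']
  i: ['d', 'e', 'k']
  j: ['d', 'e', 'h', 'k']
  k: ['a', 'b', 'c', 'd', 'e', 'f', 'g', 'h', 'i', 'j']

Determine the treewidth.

A width-3 tree decomposition is:
Bags: B1 = {d, h, j, k}  B2 = {d, e, j, k}  B3 = {d, e, g, k}  B4 = {c, d, e, k}  B5 = {d, e, i, k}  B6 = {d, f, h, k}  B7 = {a, d, e, k}  B8 = {b, c, d, k}
Tree: B1–B2, B2–B3, B3–B4, B4–B5, B1–B6, B2–B7, B4–B8
The largest bag has 4 vertices, giving width 3; this decomposition certifies tw(G) ≤ 3. Conversely, {d, e, g, k} is a clique of size 4, and the vertices of any clique must share a bag in every tree decomposition; so some bag has ≥ 4 vertices and tw(G) ≥ 3. The upper and lower bounds meet at 3, so that is the treewidth.

3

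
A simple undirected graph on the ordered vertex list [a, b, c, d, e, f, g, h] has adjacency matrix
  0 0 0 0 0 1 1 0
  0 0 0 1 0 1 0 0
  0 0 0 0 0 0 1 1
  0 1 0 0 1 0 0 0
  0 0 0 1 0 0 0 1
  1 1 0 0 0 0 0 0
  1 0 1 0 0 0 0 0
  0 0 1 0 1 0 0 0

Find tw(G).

2

A width-2 tree decomposition is:
Bags: B1 = {b, d, e}  B2 = {b, e, h}  B3 = {b, c, h}  B4 = {b, c, g}  B5 = {a, b, g}  B6 = {a, b, f}
Tree: B1–B2, B2–B3, B3–B4, B4–B5, B5–B6
The largest bag has 3 vertices, giving width 2; this decomposition certifies tw(G) ≤ 2. For the lower bound, G contains the cycle b–d–e–h–c–g–a–f–b, so G is not a forest; only forests have treewidth ≤ 1, hence tw(G) ≥ 2. Therefore the treewidth is 2.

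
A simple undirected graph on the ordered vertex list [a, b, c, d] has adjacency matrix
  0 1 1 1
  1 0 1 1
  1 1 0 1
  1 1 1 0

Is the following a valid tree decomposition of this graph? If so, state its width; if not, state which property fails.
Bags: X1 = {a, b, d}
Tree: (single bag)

A tree decomposition must satisfy three properties: every vertex lies in some bag; for every edge, both endpoints lie together in some bag; and for every vertex, the bags containing it form a connected subtree. Here vertex c appears in no bag, so the decomposition is invalid.

No — vertex c appears in no bag.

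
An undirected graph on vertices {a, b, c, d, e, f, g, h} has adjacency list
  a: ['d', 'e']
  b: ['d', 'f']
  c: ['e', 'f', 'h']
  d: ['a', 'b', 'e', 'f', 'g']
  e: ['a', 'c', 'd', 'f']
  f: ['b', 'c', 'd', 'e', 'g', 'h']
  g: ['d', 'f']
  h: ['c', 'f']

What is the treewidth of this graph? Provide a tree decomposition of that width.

Treewidth 2.
One such decomposition:
Bags: B1 = {d, e, f}  B2 = {c, e, f}  B3 = {c, f, h}  B4 = {b, d, f}  B5 = {a, d, e}  B6 = {d, f, g}
Tree: B1–B2, B2–B3, B1–B4, B1–B5, B4–B6

The largest bag has 3 vertices, giving width 2; this decomposition certifies tw(G) ≤ 2. On the other hand G contains the 3-clique {a, d, e}. A clique must lie in a single bag of any decomposition, so no decomposition can have width below 2. Hence tw(G) = 2 exactly.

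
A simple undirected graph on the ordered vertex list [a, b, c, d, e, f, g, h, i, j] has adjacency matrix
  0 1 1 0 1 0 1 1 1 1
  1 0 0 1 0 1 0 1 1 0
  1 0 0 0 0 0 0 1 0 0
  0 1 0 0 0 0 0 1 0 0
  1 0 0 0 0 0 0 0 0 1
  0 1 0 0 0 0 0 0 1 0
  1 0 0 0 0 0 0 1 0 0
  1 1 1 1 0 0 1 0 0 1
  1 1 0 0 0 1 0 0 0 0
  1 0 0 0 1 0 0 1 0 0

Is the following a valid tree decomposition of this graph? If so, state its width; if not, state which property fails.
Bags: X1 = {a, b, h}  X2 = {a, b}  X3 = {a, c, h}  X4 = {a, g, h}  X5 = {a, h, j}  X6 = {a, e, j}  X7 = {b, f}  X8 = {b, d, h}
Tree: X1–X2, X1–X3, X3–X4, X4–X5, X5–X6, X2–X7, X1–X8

No — vertex i appears in no bag.

A tree decomposition must satisfy three properties: every vertex lies in some bag; for every edge, both endpoints lie together in some bag; and for every vertex, the bags containing it form a connected subtree. Here vertex i appears in no bag, so the decomposition is invalid.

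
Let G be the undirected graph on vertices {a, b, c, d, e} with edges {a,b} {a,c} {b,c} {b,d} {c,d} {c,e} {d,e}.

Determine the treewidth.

A width-2 tree decomposition is:
Bags: B1 = {a, b, c}  B2 = {b, c, d}  B3 = {c, d, e}
Tree: B1–B2, B2–B3
The largest bag has 3 vertices, giving width 2; this decomposition certifies tw(G) ≤ 2. Conversely, {c, d, e} is a clique of size 3, and the vertices of any clique must share a bag in every tree decomposition; so some bag has ≥ 3 vertices and tw(G) ≥ 2. Hence tw(G) = 2 exactly.

2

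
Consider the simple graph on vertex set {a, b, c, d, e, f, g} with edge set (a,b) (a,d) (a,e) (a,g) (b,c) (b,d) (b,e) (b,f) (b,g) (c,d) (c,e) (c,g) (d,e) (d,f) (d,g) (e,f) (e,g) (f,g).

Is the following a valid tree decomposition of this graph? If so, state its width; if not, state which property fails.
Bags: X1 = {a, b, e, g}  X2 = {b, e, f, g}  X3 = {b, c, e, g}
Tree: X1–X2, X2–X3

No — vertex d appears in no bag.

A tree decomposition must satisfy three properties: every vertex lies in some bag; for every edge, both endpoints lie together in some bag; and for every vertex, the bags containing it form a connected subtree. Here vertex d appears in no bag, so the decomposition is invalid.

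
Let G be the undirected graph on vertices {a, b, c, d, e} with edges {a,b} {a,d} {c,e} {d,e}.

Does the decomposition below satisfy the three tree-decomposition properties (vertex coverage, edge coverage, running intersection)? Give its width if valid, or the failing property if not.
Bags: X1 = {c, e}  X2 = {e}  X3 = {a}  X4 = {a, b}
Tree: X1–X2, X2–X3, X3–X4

A tree decomposition must satisfy three properties: every vertex lies in some bag; for every edge, both endpoints lie together in some bag; and for every vertex, the bags containing it form a connected subtree. Here vertex d appears in no bag, so the decomposition is invalid.

No — vertex d appears in no bag.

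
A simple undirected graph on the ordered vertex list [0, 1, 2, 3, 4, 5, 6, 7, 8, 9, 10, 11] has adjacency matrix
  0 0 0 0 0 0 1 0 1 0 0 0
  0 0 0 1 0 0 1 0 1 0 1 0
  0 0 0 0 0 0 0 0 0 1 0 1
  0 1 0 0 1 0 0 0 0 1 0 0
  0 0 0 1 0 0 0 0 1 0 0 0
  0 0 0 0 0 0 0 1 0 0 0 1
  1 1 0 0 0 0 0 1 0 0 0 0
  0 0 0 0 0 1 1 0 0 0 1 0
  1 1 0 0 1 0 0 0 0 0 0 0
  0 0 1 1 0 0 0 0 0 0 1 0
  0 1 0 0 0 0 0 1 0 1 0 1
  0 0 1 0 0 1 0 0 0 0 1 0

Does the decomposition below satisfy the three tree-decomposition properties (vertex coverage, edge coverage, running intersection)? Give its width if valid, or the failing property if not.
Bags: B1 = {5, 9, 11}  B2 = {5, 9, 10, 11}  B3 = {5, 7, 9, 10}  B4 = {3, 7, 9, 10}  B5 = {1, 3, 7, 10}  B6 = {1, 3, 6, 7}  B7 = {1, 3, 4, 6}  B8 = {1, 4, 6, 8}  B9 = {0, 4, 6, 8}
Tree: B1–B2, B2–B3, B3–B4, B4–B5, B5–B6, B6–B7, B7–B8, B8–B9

A tree decomposition must satisfy three properties: every vertex lies in some bag; for every edge, both endpoints lie together in some bag; and for every vertex, the bags containing it form a connected subtree. Here vertex 2 appears in no bag, so the decomposition is invalid.

No — vertex 2 appears in no bag.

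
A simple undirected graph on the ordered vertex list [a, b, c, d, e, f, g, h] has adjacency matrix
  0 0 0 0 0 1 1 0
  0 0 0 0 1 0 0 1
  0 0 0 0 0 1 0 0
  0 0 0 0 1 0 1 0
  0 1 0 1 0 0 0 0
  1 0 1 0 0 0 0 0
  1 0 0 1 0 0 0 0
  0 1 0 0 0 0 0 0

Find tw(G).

1

A width-1 tree decomposition is:
Bags: B1 = {c, f}  B2 = {a, f}  B3 = {a, g}  B4 = {d, g}  B5 = {d, e}  B6 = {b, e}  B7 = {b, h}
Tree: B1–B2, B2–B3, B3–B4, B4–B5, B5–B6, B6–B7
Every bag has size at most 2, so the width is 2 − 1 = 1 and tw(G) ≤ 1. Any graph with an edge has treewidth ≥ 1, and G has the edge c–f. Combining the bounds, tw(G) = 1.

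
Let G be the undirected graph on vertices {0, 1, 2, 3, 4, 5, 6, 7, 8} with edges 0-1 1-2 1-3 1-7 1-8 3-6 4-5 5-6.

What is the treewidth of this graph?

A width-1 tree decomposition is:
Bags: B1 = {1, 8}  B2 = {1, 7}  B3 = {1, 3}  B4 = {1, 2}  B5 = {0, 1}  B6 = {3, 6}  B7 = {5, 6}  B8 = {4, 5}
Tree: B1–B2, B1–B3, B2–B4, B3–B5, B3–B6, B6–B7, B7–B8
Each bag holds 2 vertices, so the decomposition has width 1, which upper-bounds the treewidth. Since G has at least one edge (e.g. 8–1), it is not an edgeless graph, so tw(G) ≥ 1. The upper and lower bounds meet at 1, so that is the treewidth.

1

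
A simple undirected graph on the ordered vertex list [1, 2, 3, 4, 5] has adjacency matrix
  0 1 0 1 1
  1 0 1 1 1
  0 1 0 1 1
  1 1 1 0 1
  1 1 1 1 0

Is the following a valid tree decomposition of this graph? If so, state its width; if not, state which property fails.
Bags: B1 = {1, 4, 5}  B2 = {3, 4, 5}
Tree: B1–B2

No — vertex 2 appears in no bag.

A tree decomposition must satisfy three properties: every vertex lies in some bag; for every edge, both endpoints lie together in some bag; and for every vertex, the bags containing it form a connected subtree. Here vertex 2 appears in no bag, so the decomposition is invalid.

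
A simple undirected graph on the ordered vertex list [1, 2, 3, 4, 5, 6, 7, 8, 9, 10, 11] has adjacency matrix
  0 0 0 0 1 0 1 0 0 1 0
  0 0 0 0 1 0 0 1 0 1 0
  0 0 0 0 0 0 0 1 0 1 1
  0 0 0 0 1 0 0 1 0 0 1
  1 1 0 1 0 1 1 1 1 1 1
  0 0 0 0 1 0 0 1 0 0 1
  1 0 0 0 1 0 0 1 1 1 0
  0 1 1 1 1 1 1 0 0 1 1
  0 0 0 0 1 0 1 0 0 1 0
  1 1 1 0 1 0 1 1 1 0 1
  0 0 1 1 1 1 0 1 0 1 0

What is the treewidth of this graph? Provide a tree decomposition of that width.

Every bag has size at most 4, so the width is 4 − 1 = 3 and tw(G) ≤ 3. On the other hand G contains the 4-clique {3, 8, 10, 11}. A clique must lie in a single bag of any decomposition, so no decomposition can have width below 3. Hence tw(G) = 3 exactly.

Treewidth 3.
Bags: B1 = {5, 7, 8, 10}  B2 = {5, 8, 10, 11}  B3 = {4, 5, 8, 11}  B4 = {1, 5, 7, 10}  B5 = {5, 6, 8, 11}  B6 = {3, 8, 10, 11}  B7 = {5, 7, 9, 10}  B8 = {2, 5, 8, 10}
Tree: B1–B2, B2–B3, B1–B4, B2–B5, B2–B6, B4–B7, B2–B8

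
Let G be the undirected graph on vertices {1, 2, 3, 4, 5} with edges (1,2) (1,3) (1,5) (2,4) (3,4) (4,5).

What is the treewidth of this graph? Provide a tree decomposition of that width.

Each bag holds 3 vertices, so the decomposition has width 2, which upper-bounds the treewidth. Since 4–5–1–2–4 is a cycle in G, G is not acyclic. Forests are exactly the graphs of treewidth ≤ 1, so tw(G) ≥ 2. Combining the bounds, tw(G) = 2.

Treewidth 2.
Bags: B1 = {1, 4, 5}  B2 = {1, 2, 4}  B3 = {1, 3, 4}
Tree: B1–B2, B2–B3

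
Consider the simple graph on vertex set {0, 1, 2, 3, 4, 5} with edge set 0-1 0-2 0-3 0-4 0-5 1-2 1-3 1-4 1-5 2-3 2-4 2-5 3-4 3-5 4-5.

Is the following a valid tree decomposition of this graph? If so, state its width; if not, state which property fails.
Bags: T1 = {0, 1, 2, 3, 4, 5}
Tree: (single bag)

Checking the three conditions: (i) the bags cover all of {0, 1, 2, 3, 4, 5}; (ii) for each edge, some bag contains both endpoints; (iii) the bags containing any fixed vertex form a subtree. All hold, so the decomposition is valid with width 6 − 1 = 5.

Yes; width 5.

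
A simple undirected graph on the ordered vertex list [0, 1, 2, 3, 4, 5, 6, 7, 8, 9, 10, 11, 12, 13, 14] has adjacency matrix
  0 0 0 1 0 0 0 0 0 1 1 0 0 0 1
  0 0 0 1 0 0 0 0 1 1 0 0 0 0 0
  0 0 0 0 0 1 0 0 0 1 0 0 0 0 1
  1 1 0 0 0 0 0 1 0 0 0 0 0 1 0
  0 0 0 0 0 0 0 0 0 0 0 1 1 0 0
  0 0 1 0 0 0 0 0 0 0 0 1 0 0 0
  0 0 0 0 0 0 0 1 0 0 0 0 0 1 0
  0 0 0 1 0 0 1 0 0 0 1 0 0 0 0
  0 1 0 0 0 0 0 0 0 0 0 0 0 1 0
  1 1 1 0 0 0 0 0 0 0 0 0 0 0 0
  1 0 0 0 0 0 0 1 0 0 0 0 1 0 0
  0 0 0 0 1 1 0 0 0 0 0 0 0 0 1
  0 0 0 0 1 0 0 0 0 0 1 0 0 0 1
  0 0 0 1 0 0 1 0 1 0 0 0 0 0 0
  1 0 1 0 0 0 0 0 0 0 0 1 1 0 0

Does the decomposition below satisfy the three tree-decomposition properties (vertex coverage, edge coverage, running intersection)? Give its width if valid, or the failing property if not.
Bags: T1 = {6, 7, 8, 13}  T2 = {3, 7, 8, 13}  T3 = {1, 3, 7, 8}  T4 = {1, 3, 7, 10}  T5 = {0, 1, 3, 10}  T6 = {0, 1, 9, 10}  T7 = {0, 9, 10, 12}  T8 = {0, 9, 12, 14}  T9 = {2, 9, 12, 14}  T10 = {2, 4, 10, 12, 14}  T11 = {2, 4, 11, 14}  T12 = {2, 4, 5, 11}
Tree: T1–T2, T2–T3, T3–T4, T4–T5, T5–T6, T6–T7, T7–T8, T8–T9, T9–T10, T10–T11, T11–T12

No — bags containing vertex 10 are not connected in the tree.

A tree decomposition must satisfy three properties: every vertex lies in some bag; for every edge, both endpoints lie together in some bag; and for every vertex, the bags containing it form a connected subtree. Here bags containing vertex 10 are not connected in the tree, so the decomposition is invalid.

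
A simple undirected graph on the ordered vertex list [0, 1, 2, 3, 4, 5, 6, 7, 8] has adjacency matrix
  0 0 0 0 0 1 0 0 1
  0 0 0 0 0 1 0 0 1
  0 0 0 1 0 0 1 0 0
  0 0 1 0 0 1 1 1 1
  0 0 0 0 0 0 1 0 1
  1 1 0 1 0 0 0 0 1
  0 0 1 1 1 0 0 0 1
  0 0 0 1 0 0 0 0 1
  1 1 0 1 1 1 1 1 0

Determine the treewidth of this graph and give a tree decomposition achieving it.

Treewidth 2.
Bags: B1 = {3, 6, 8}  B2 = {4, 6, 8}  B3 = {3, 5, 8}  B4 = {1, 5, 8}  B5 = {2, 3, 6}  B6 = {3, 7, 8}  B7 = {0, 5, 8}
Tree: B1–B2, B1–B3, B3–B4, B1–B5, B1–B6, B3–B7

Each bag holds 3 vertices, so the decomposition has width 2, which upper-bounds the treewidth. Conversely, {0, 5, 8} is a clique of size 3, and the vertices of any clique must share a bag in every tree decomposition; so some bag has ≥ 3 vertices and tw(G) ≥ 2. Combining the bounds, tw(G) = 2.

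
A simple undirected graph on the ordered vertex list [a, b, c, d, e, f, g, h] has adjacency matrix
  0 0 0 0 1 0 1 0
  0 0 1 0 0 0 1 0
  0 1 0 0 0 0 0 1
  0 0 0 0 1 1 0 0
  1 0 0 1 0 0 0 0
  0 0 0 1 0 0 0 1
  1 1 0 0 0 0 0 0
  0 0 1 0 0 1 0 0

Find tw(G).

2

A width-2 tree decomposition is:
Bags: B1 = {d, e, f}  B2 = {a, e, f}  B3 = {a, f, g}  B4 = {b, f, g}  B5 = {b, c, f}  B6 = {c, f, h}
Tree: B1–B2, B2–B3, B3–B4, B4–B5, B5–B6
Each bag holds 3 vertices, so the decomposition has width 2, which upper-bounds the treewidth. The edges f–d–e–a–g–b–c–h–f form a cycle, so G is not a tree and its treewidth is at least 2. Therefore the treewidth is 2.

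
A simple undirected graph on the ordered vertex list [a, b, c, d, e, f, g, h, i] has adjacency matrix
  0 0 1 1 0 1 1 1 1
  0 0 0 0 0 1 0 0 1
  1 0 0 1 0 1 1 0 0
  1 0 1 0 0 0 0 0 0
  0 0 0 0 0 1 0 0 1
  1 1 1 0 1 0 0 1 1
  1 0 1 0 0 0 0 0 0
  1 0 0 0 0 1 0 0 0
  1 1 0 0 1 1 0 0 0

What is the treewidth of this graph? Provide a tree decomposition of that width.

Treewidth 2.
One such decomposition:
Bags: B1 = {a, f, h}  B2 = {a, c, f}  B3 = {a, c, g}  B4 = {a, c, d}  B5 = {a, f, i}  B6 = {e, f, i}  B7 = {b, f, i}
Tree: B1–B2, B2–B3, B3–B4, B2–B5, B5–B6, B6–B7

The largest bag has 3 vertices, giving width 2; this decomposition certifies tw(G) ≤ 2. On the other hand G contains the 3-clique {a, c, d}. A clique must lie in a single bag of any decomposition, so no decomposition can have width below 2. Hence tw(G) = 2 exactly.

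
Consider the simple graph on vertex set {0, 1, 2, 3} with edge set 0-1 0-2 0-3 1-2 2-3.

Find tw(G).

2

A width-2 tree decomposition is:
Bags: B1 = {0, 1, 2}  B2 = {0, 2, 3}
Tree: B1–B2
Every bag has size at most 3, so the width is 3 − 1 = 2 and tw(G) ≤ 2. For the lower bound, the 3 vertices {0, 1, 2} are pairwise adjacent, and any tree decomposition puts a clique entirely inside one bag — forcing width ≥ 2. Therefore the treewidth is 2.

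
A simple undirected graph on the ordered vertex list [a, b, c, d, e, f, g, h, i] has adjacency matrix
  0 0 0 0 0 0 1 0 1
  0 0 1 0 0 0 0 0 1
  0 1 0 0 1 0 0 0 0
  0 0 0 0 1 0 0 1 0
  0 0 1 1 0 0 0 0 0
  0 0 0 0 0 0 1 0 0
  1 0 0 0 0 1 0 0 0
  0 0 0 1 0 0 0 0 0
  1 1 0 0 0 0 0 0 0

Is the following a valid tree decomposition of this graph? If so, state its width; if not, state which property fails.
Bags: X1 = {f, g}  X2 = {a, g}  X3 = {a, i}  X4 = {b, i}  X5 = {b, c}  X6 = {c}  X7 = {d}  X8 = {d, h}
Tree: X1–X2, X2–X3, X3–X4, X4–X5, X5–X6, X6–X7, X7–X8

A tree decomposition must satisfy three properties: every vertex lies in some bag; for every edge, both endpoints lie together in some bag; and for every vertex, the bags containing it form a connected subtree. Here vertex e appears in no bag, so the decomposition is invalid.

No — vertex e appears in no bag.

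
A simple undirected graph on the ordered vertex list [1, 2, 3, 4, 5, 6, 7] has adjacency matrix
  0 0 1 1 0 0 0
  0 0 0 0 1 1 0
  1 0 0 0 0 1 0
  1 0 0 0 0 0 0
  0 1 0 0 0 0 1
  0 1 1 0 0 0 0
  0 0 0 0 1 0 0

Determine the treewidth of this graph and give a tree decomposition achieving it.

Treewidth 1.
Bags: B1 = {5, 7}  B2 = {2, 5}  B3 = {2, 6}  B4 = {3, 6}  B5 = {1, 3}  B6 = {1, 4}
Tree: B1–B2, B2–B3, B3–B4, B4–B5, B5–B6

The largest bag has 2 vertices, giving width 1; this decomposition certifies tw(G) ≤ 1. G has an edge, so its treewidth is at least 1. Hence tw(G) = 1 exactly.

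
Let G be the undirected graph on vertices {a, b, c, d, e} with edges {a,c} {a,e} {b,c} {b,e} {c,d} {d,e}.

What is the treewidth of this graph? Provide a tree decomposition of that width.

Treewidth 2.
Bags: B1 = {c, d, e}  B2 = {b, c, e}  B3 = {a, c, e}
Tree: B1–B2, B2–B3

The largest bag has 3 vertices, giving width 2; this decomposition certifies tw(G) ≤ 2. Since e–d–c–b–e is a cycle in G, G is not acyclic. Forests are exactly the graphs of treewidth ≤ 1, so tw(G) ≥ 2. Hence tw(G) = 2 exactly.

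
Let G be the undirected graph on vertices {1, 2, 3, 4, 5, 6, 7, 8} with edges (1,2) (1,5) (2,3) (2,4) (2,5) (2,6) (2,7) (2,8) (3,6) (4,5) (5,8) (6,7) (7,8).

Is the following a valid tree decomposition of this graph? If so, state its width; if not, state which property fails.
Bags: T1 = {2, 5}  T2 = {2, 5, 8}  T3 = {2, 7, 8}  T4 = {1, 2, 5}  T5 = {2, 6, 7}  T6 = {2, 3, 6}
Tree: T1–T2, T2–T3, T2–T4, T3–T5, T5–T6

A tree decomposition must satisfy three properties: every vertex lies in some bag; for every edge, both endpoints lie together in some bag; and for every vertex, the bags containing it form a connected subtree. Here vertex 4 appears in no bag, so the decomposition is invalid.

No — vertex 4 appears in no bag.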